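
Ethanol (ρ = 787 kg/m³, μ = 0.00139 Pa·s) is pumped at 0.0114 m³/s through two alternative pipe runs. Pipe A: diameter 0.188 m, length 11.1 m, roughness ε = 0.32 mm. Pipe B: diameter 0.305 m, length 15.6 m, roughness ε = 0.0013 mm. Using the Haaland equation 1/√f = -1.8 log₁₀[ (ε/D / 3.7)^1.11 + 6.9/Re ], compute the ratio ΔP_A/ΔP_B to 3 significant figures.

Pipe A: V = Q/A = 0.0114/0.02776 = 0.4107 m/s; Re = 4.371e+04; ε/D = 0.0017; Haaland → f = 0.02594; ΔP_A = f(L/D)(ρV²/2) = 101.6 Pa.
Pipe B: V = Q/A = 0.0114/0.07306 = 0.156 m/s; Re = 2.694e+04; ε/D = 4.26e-06; Haaland → f = 0.02393; ΔP_B = f(L/D)(ρV²/2) = 11.73 Pa.
ΔP_A/ΔP_B = 101.6/11.73 = 8.67.

ΔP_A/ΔP_B ≈ 8.67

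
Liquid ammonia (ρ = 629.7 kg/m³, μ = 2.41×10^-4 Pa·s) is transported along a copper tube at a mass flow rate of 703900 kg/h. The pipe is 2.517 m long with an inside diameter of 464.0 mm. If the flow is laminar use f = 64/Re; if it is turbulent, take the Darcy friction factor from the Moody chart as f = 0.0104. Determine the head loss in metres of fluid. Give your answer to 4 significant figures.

ṁ = 703900 kg/h = 703900/3600 = 195.5 kg/s.
A = πD²/4 = π(0.464)²/4 = 0.1691 m²; mean velocity V = ṁ/(ρA) = 195.5/(629.7 · 0.1691) = 1.836 m/s.
Reynolds number Re = ρVD/μ = 629.7 · 1.836 · 0.464 / 0.000241 = 2.226e+06.
Re > 4000 → turbulent; use the Moody-chart value f = 0.0104.
Darcy-Weisbach: ΔP = f(L/D)(ρV²/2) = 0.0104·(2.517/0.464)·(629.7·1.836²/2) = 0.0104·5.425·1062 = 59.9 Pa.
Head loss h_f = ΔP/(ρg) = 59.9/(629.7·9.81) = 0.009696 m.

h_f ≈ 0.009696 m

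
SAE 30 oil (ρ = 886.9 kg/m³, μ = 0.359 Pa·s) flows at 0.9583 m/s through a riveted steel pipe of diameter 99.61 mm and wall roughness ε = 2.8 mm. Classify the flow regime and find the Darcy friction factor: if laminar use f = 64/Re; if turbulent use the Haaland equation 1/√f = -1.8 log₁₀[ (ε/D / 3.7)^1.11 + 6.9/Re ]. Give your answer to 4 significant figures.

Re = ρVD/μ = 886.9·0.9583·0.09961/0.359 = 235.8.
Re < 2300 → laminar, so f = 64/Re = 0.2714 (roughness is irrelevant in laminar flow).

f ≈ 0.2714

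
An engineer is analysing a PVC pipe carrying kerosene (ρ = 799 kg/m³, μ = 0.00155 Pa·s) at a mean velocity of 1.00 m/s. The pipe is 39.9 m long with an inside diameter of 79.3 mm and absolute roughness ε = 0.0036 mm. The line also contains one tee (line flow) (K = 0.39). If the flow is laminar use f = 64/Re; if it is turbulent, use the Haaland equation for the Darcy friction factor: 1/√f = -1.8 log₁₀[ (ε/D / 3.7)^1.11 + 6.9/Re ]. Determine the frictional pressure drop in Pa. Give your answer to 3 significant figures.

ΔP ≈ 4540 Pa

Reynolds number Re = ρVD/μ = 799 · 1 · 0.0793 / 0.00155 = 4.088e+04.
Re > 4000 → turbulent. Relative roughness ε/D = 3.6e-06/0.0793 = 4.54e-05. Haaland: 1/√f = -1.8 log₁₀[(4.54e-05/3.7)^1.11 + 6.9/4.088e+04] = -1.8 log₁₀[3.54e-06 + 0.000169] = 6.775, so f = 0.02179.
Total minor-loss coefficient ΣK = 1·0.39 = 0.39.
ΔP = [f·L/D + ΣK]·(ρV²/2) = [0.02179·39.9/0.0793 + 0.39]·(799·1²/2) = [10.96 + 0.39]·399.5 = 4536 Pa.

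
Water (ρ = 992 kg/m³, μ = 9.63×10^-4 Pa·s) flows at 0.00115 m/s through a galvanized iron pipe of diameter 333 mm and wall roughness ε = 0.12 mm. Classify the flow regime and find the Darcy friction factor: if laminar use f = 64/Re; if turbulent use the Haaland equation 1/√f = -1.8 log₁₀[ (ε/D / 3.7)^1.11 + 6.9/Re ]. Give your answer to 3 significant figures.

f ≈ 0.162

Re = ρVD/μ = 992·0.00115·0.333/0.000963 = 394.5.
Re < 2300 → laminar, so f = 64/Re = 0.1622 (roughness is irrelevant in laminar flow).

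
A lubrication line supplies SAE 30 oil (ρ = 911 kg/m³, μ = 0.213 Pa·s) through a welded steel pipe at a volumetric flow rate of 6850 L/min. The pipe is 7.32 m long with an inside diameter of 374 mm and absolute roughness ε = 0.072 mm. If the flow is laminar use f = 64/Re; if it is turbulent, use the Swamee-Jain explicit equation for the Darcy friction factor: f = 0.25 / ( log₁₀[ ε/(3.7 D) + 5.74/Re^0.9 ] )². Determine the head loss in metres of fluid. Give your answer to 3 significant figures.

h_f ≈ 0.0415 m

Q = 6850 L/min = 6850/60000 = 0.1142 m³/s.
Cross-sectional area A = πD²/4 = π(0.374)²/4 = 0.1099 m²; mean velocity V = Q/A = 0.1142/0.1099 = 1.039 m/s.
Reynolds number Re = ρVD/μ = 911 · 1.039 · 0.374 / 0.213 = 1662.
Re < 2300 → laminar flow, so f = 64/Re = 64/1662 = 0.0385 (the turbulent correlation is not needed).
Darcy-Weisbach: ΔP = f(L/D)(ρV²/2) = 0.0385·(7.32/0.374)·(911·1.039²/2) = 0.0385·19.57·491.9 = 370.7 Pa.
Head loss h_f = ΔP/(ρg) = 370.7/(911·9.81) = 0.0415 m.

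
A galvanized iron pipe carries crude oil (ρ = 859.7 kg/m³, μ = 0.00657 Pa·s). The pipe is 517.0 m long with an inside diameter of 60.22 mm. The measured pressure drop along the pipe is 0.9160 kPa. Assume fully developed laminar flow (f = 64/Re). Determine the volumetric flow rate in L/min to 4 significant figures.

Q ≈ 5.223 L/min

For laminar flow, f = 64/Re with Re = ρVD/μ, so Darcy-Weisbach reduces to ΔP = 32μLV/D². Solving for V: V = ΔP·D²/(32μL) = 916·(0.06022)²/(32·0.00657·517) = 0.03056 m/s.
Check: Re = ρVD/μ = 859.7·0.03056·0.06022/0.00657 = 240.8 < 2300, so the laminar assumption holds.
Q = V·A = 0.03056·(π/4·0.06022²) = 8.704e-05 m³/s = 5.223 L/min.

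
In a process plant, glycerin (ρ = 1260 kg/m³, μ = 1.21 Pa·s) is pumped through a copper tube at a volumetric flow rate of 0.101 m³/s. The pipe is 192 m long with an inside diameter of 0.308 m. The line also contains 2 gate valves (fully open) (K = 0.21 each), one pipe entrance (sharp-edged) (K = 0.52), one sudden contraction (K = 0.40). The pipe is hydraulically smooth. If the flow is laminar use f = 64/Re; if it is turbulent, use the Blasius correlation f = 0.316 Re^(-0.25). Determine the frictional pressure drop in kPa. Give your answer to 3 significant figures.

Cross-sectional area A = πD²/4 = π(0.308)²/4 = 0.07451 m²; mean velocity V = Q/A = 0.101/0.07451 = 1.356 m/s.
Reynolds number Re = ρVD/μ = 1260 · 1.356 · 0.308 / 1.21 = 434.8.
Re < 2300 → laminar flow, so f = 64/Re = 64/434.8 = 0.1472 (the turbulent correlation is not needed).
Total minor-loss coefficient ΣK = 2·0.21 + 1·0.52 + 1·0.4 = 1.34.
ΔP = [f·L/D + ΣK]·(ρV²/2) = [0.1472·192/0.308 + 1.34]·(1260·1.356²/2) = [91.76 + 1.34]·1158 = 1.078e+05 Pa.
ΔP = 1.078e+05 Pa = 108 kPa.

ΔP ≈ 108 kPa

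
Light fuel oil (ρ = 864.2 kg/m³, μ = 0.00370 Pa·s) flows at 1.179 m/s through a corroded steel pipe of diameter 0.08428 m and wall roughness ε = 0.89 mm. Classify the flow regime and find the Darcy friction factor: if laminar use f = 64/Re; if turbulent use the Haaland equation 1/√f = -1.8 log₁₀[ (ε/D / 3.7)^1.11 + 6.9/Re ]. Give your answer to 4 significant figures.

Re = ρVD/μ = 864.2·1.179·0.08428/0.0037 = 2.321e+04.
Re > 4000 → turbulent. ε/D = 0.00089/0.08428 = 0.0106; Haaland: 1/√f = -1.8 log₁₀[0.0015 + 0.000297] = 4.942, so f = 0.04094.

f ≈ 0.04094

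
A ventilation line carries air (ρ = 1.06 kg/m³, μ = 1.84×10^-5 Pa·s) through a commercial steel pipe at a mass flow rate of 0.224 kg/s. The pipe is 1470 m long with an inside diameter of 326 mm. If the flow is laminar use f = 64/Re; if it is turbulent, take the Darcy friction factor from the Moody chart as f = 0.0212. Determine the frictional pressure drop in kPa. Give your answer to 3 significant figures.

A = πD²/4 = π(0.326)²/4 = 0.08347 m²; mean velocity V = ṁ/(ρA) = 0.224/(1.06 · 0.08347) = 2.532 m/s.
Reynolds number Re = ρVD/μ = 1.06 · 2.532 · 0.326 / 1.84e-05 = 4.755e+04.
Re > 4000 → turbulent; use the Moody-chart value f = 0.0212.
Darcy-Weisbach: ΔP = f(L/D)(ρV²/2) = 0.0212·(1470/0.326)·(1.06·2.532²/2) = 0.0212·4509·3.397 = 324.7 Pa.
ΔP = 324.7 Pa = 0.325 kPa.

ΔP ≈ 0.325 kPa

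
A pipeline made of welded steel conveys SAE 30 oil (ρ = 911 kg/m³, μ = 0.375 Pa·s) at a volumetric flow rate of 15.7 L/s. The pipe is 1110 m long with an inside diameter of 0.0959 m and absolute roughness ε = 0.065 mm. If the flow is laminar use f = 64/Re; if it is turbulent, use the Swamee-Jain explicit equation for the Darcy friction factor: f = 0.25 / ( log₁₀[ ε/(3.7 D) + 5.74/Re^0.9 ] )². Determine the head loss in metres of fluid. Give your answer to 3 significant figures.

h_f ≈ 352 m

Q = 15.7 L/s = 15.7/1000 = 0.0157 m³/s.
Cross-sectional area A = πD²/4 = π(0.0959)²/4 = 0.007223 m²; mean velocity V = Q/A = 0.0157/0.007223 = 2.174 m/s.
Reynolds number Re = ρVD/μ = 911 · 2.174 · 0.0959 / 0.375 = 506.4.
Re < 2300 → laminar flow, so f = 64/Re = 64/506.4 = 0.1264 (the turbulent correlation is not needed).
Darcy-Weisbach: ΔP = f(L/D)(ρV²/2) = 0.1264·(1110/0.0959)·(911·2.174²/2) = 0.1264·1.157e+04·2152 = 3.148e+06 Pa.
Head loss h_f = ΔP/(ρg) = 3.148e+06/(911·9.81) = 352 m.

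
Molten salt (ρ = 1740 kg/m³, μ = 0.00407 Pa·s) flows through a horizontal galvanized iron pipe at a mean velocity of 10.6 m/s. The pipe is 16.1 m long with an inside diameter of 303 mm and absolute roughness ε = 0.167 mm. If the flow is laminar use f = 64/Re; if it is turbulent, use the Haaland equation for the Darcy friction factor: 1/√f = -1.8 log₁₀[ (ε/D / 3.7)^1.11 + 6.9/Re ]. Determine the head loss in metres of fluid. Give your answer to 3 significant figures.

Reynolds number Re = ρVD/μ = 1740 · 10.6 · 0.303 / 0.00407 = 1.373e+06.
Re > 4000 → turbulent. Relative roughness ε/D = 0.000167/0.303 = 0.000551. Haaland: 1/√f = -1.8 log₁₀[(0.000551/3.7)^1.11 + 6.9/1.373e+06] = -1.8 log₁₀[5.65e-05 + 5.03e-06] = 7.58, so f = 0.01741.
Darcy-Weisbach: ΔP = f(L/D)(ρV²/2) = 0.01741·(16.1/0.303)·(1740·10.6²/2) = 0.01741·53.14·9.775e+04 = 9.041e+04 Pa.
Head loss h_f = ΔP/(ρg) = 9.041e+04/(1740·9.81) = 5.30 m.

h_f ≈ 5.30 m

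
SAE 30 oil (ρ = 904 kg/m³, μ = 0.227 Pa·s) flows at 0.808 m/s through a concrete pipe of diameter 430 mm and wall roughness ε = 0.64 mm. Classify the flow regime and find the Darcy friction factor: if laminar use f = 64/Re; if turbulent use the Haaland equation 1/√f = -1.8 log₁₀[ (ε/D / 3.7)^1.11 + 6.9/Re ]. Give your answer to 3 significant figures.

Re = ρVD/μ = 904·0.808·0.43/0.227 = 1384.
Re < 2300 → laminar, so f = 64/Re = 0.04625 (roughness is irrelevant in laminar flow).

f ≈ 0.0463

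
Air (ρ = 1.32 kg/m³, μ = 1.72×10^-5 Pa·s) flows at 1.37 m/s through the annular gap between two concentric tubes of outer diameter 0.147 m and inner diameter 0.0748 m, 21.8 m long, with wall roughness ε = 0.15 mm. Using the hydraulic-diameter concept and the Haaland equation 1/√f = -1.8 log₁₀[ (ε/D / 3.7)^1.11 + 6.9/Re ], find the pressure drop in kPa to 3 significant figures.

ΔP ≈ 0.0134 kPa

Hydraulic diameter D_h = 4A/P = D_o - D_i = 0.147 - 0.0748 = 0.0722 m.
Re = ρVD_h/μ = 1.32·1.37·0.0722/1.72e-05 = 7591.
ε/D_h = 0.00015/0.0722 = 0.00208; Haaland gives 1/√f = -1.8 log₁₀[0.000246+0.000909] = 5.287, so f = 0.03577.
ΔP = f(L/D_h)(ρV²/2) = 0.03577·21.8/0.0722·1.239 = 13.38 Pa.
ΔP = 0.0134 kPa.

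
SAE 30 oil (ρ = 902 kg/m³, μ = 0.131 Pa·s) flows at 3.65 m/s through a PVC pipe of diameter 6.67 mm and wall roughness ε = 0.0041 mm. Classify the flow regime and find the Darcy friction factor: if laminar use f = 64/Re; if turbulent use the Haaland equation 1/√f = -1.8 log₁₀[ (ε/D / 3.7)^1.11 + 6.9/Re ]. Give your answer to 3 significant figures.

Re = ρVD/μ = 902·3.65·0.00667/0.131 = 167.6.
Re < 2300 → laminar, so f = 64/Re = 0.3818 (roughness is irrelevant in laminar flow).

f ≈ 0.382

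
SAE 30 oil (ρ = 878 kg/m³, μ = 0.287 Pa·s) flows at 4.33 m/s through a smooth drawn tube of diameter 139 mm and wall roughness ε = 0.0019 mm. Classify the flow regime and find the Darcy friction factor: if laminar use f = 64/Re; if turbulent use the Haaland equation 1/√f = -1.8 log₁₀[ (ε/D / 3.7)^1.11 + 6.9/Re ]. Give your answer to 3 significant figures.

Re = ρVD/μ = 878·4.33·0.139/0.287 = 1841.
Re < 2300 → laminar, so f = 64/Re = 0.03476 (roughness is irrelevant in laminar flow).

f ≈ 0.0348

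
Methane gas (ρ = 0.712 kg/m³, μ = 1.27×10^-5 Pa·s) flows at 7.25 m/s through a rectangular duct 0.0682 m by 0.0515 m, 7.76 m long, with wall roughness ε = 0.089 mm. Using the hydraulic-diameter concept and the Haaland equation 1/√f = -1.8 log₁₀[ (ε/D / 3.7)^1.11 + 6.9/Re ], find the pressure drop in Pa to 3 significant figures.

Hydraulic diameter D_h = 4A/P = 4·(0.0682·0.0515)/(2·(0.0682+0.0515)) = 0.01405/0.2394 = 0.05869 m.
Re = ρVD_h/μ = 0.712·7.25·0.05869/1.27e-05 = 2.385e+04.
ε/D_h = 8.9e-05/0.05869 = 0.00152; Haaland gives 1/√f = -1.8 log₁₀[0.000174+0.000289] = 6.002, so f = 0.02776.
ΔP = f(L/D_h)(ρV²/2) = 0.02776·7.76/0.05869·18.71 = 68.69 Pa.

ΔP ≈ 68.7 Pa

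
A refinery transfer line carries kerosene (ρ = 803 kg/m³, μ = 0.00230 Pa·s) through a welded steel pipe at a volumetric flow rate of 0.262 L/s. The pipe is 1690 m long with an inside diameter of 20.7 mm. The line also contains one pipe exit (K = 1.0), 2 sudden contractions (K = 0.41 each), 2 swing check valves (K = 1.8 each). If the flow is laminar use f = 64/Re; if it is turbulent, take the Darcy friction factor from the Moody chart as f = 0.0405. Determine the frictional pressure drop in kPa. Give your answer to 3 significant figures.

Q = 0.262 L/s = 0.262/1000 = 0.000262 m³/s.
Cross-sectional area A = πD²/4 = π(0.0207)²/4 = 0.0003365 m²; mean velocity V = Q/A = 0.000262/0.0003365 = 0.7785 m/s.
Reynolds number Re = ρVD/μ = 803 · 0.7785 · 0.0207 / 0.0023 = 5626.
Re > 4000 → turbulent; use the Moody-chart value f = 0.0405.
Total minor-loss coefficient ΣK = 1·1 + 2·0.41 + 2·1.8 = 5.42.
ΔP = [f·L/D + ΣK]·(ρV²/2) = [0.0405·1690/0.0207 + 5.42]·(803·0.7785²/2) = [3307 + 5.42]·243.3 = 8.06e+05 Pa.
ΔP = 8.06e+05 Pa = 806 kPa.

ΔP ≈ 806 kPa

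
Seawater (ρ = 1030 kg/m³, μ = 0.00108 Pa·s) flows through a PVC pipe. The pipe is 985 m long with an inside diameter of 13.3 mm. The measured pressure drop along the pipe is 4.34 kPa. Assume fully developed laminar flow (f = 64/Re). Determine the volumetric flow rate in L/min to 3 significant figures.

Q ≈ 0.188 L/min

For laminar flow, f = 64/Re with Re = ρVD/μ, so Darcy-Weisbach reduces to ΔP = 32μLV/D². Solving for V: V = ΔP·D²/(32μL) = 4340·(0.0133)²/(32·0.00108·985) = 0.02255 m/s.
Check: Re = ρVD/μ = 1030·0.02255·0.0133/0.00108 = 286.1 < 2300, so the laminar assumption holds.
Q = V·A = 0.02255·(π/4·0.0133²) = 3.133e-06 m³/s = 0.188 L/min.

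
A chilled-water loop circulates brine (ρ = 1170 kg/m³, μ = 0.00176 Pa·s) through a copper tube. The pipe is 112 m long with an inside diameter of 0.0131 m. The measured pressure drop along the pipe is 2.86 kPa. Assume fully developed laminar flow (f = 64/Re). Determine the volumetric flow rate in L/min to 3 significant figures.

For laminar flow, f = 64/Re with Re = ρVD/μ, so Darcy-Weisbach reduces to ΔP = 32μLV/D². Solving for V: V = ΔP·D²/(32μL) = 2860·(0.0131)²/(32·0.00176·112) = 0.07781 m/s.
Check: Re = ρVD/μ = 1170·0.07781·0.0131/0.00176 = 677.6 < 2300, so the laminar assumption holds.
Q = V·A = 0.07781·(π/4·0.0131²) = 1.049e-05 m³/s = 0.629 L/min.

Q ≈ 0.629 L/min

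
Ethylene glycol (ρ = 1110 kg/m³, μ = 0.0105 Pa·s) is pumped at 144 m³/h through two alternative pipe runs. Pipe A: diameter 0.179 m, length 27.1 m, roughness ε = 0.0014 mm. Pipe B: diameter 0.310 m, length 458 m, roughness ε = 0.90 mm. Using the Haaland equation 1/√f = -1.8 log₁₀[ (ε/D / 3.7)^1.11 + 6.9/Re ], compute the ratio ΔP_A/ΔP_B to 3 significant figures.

Pipe A: V = Q/A = 0.04/0.02516 = 1.59 m/s; Re = 3.008e+04; ε/D = 7.82e-06; Haaland → f = 0.02331; ΔP_A = f(L/D)(ρV²/2) = 4949 Pa.
Pipe B: V = Q/A = 0.04/0.07548 = 0.53 m/s; Re = 1.737e+04; ε/D = 0.0029; Haaland → f = 0.03166; ΔP_B = f(L/D)(ρV²/2) = 7291 Pa.
ΔP_A/ΔP_B = 4949/7291 = 0.679.

ΔP_A/ΔP_B ≈ 0.679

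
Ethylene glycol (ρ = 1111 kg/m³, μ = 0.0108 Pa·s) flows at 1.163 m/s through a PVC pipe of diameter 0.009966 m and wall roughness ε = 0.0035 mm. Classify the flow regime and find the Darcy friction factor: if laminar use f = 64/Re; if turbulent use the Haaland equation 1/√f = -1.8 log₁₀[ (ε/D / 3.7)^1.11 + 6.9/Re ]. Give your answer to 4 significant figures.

Re = ρVD/μ = 1111·1.163·0.009966/0.0108 = 1192.
Re < 2300 → laminar, so f = 64/Re = 0.05368 (roughness is irrelevant in laminar flow).

f ≈ 0.05368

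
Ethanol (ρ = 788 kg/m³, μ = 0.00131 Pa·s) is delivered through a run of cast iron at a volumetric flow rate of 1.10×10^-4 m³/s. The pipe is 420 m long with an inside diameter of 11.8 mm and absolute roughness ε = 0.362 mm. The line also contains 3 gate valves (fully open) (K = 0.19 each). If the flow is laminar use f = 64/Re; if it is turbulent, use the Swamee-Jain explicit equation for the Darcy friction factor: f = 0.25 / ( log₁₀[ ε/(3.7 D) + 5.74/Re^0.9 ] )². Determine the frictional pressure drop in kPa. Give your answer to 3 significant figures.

Cross-sectional area A = πD²/4 = π(0.0118)²/4 = 0.0001094 m²; mean velocity V = Q/A = 0.00011/0.0001094 = 1.006 m/s.
Reynolds number Re = ρVD/μ = 788 · 1.006 · 0.0118 / 0.00131 = 7140.
Re > 4000 → turbulent. Relative roughness ε/D = 0.000362/0.0118 = 0.0307. Swamee-Jain: f = 0.25/(log₁₀[0.0307/3.7 + 5.74/7140^0.9])² = 0.25/(log₁₀[0.00829 + 0.00195])² = 0.25/(-1.99)² = 0.06316.
Total minor-loss coefficient ΣK = 3·0.19 = 0.57.
ΔP = [f·L/D + ΣK]·(ρV²/2) = [0.06316·420/0.0118 + 0.57]·(788·1.006²/2) = [2248 + 0.57]·398.6 = 8.964e+05 Pa.
ΔP = 8.964e+05 Pa = 896 kPa.

ΔP ≈ 896 kPa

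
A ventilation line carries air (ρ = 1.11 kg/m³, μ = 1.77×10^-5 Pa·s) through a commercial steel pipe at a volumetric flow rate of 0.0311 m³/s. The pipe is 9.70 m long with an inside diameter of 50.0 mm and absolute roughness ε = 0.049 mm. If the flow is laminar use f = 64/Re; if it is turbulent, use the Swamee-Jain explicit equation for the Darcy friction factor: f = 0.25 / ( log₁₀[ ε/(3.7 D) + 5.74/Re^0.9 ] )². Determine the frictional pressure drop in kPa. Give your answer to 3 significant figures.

ΔP ≈ 0.652 kPa

Cross-sectional area A = πD²/4 = π(0.05)²/4 = 0.001963 m²; mean velocity V = Q/A = 0.0311/0.001963 = 15.84 m/s.
Reynolds number Re = ρVD/μ = 1.11 · 15.84 · 0.05 / 1.77e-05 = 4.966e+04.
Re > 4000 → turbulent. Relative roughness ε/D = 4.9e-05/0.05 = 0.00098. Swamee-Jain: f = 0.25/(log₁₀[0.00098/3.7 + 5.74/4.966e+04^0.9])² = 0.25/(log₁₀[0.000265 + 0.000341])² = 0.25/(-3.218)² = 0.02414.
Darcy-Weisbach: ΔP = f(L/D)(ρV²/2) = 0.02414·(9.7/0.05)·(1.11·15.84²/2) = 0.02414·194·139.2 = 652.2 Pa.
ΔP = 652.2 Pa = 0.652 kPa.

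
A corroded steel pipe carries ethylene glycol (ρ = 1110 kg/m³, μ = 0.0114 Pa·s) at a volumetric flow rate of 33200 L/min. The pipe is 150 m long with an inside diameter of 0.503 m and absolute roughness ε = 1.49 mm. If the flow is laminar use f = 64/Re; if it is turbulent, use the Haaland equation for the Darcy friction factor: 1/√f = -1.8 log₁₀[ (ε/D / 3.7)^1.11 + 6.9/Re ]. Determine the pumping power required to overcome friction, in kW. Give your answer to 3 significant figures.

P ≈ 19.2 kW

Q = 33200 L/min = 33200/60000 = 0.5533 m³/s.
Cross-sectional area A = πD²/4 = π(0.503)²/4 = 0.1987 m²; mean velocity V = Q/A = 0.5533/0.1987 = 2.785 m/s.
Reynolds number Re = ρVD/μ = 1110 · 2.785 · 0.503 / 0.0114 = 1.364e+05.
Re > 4000 → turbulent. Relative roughness ε/D = 0.00149/0.503 = 0.00296. Haaland: 1/√f = -1.8 log₁₀[(0.00296/3.7)^1.11 + 6.9/1.364e+05] = -1.8 log₁₀[0.000365 + 5.06e-05] = 6.086, so f = 0.027.
Darcy-Weisbach: ΔP = f(L/D)(ρV²/2) = 0.027·(150/0.503)·(1110·2.785²/2) = 0.027·298.2·4303 = 3.465e+04 Pa.
Pumping power P = QΔP = 0.5533·3.465e+04 = 19170 W = 19.2 kW.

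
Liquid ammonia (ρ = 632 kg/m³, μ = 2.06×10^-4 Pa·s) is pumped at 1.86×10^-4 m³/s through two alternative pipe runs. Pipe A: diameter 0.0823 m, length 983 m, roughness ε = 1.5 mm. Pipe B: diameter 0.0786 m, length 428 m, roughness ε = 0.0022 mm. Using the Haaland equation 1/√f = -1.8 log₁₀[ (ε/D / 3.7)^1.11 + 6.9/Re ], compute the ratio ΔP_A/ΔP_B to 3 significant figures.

Pipe A: V = Q/A = 0.000186/0.00532 = 0.03496 m/s; Re = 8828; ε/D = 0.0182; Haaland → f = 0.05131; ΔP_A = f(L/D)(ρV²/2) = 236.8 Pa.
Pipe B: V = Q/A = 0.000186/0.004852 = 0.03833 m/s; Re = 9244; ε/D = 2.8e-05; Haaland → f = 0.03159; ΔP_B = f(L/D)(ρV²/2) = 79.87 Pa.
ΔP_A/ΔP_B = 236.8/79.87 = 2.96.

ΔP_A/ΔP_B ≈ 2.96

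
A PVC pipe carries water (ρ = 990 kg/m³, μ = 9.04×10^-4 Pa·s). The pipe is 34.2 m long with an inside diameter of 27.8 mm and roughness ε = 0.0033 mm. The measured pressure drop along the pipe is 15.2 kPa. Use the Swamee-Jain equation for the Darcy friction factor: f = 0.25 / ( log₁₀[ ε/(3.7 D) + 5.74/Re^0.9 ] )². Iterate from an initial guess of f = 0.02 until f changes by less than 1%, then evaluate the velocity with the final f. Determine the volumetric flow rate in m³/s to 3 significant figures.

Q ≈ 6.26×10^-4 m³/s

Rearranging Darcy-Weisbach: V = √(2·ΔP·D/(f·L·ρ)). With ε/D = 3.3e-06/0.0278 = 0.000119, iterate starting from f = 0.02:
  f = 0.02 → V = √(2·1.52e+04·0.0278/(0.02·34.2·990)) = 1.117 m/s; Re = ρVD/μ = 3.401e+04; f → 0.02308
  f = 0.02308 → V = 1.04 m/s; Re = 3.166e+04; f → 0.02345
  f = 0.02345 → V = 1.032 m/s; Re = 3.141e+04; f → 0.02349
Converged (Δf/f < 1%). With the final f = 0.02349: V = √(2·1.52e+04·0.0278/(0.02349·34.2·990)) = 1.031 m/s.
Q = V·A = 1.031·(π/4·0.0278²) = 0.0006257 m³/s = 6.26×10^-4 m³/s.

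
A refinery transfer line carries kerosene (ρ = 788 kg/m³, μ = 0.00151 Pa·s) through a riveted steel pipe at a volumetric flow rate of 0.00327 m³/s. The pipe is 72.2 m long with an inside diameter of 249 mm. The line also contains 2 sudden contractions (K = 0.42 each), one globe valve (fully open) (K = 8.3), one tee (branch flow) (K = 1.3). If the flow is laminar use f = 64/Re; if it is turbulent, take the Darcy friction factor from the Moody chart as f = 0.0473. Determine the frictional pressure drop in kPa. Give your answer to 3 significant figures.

ΔP ≈ 0.0429 kPa

Cross-sectional area A = πD²/4 = π(0.249)²/4 = 0.0487 m²; mean velocity V = Q/A = 0.00327/0.0487 = 0.06715 m/s.
Reynolds number Re = ρVD/μ = 788 · 0.06715 · 0.249 / 0.00151 = 8726.
Re > 4000 → turbulent; use the Moody-chart value f = 0.0473.
Total minor-loss coefficient ΣK = 2·0.42 + 1·8.3 + 1·1.3 = 10.4.
ΔP = [f·L/D + ΣK]·(ρV²/2) = [0.0473·72.2/0.249 + 10.4]·(788·0.06715²/2) = [13.72 + 10.4]·1.777 = 42.92 Pa.
ΔP = 42.92 Pa = 0.0429 kPa.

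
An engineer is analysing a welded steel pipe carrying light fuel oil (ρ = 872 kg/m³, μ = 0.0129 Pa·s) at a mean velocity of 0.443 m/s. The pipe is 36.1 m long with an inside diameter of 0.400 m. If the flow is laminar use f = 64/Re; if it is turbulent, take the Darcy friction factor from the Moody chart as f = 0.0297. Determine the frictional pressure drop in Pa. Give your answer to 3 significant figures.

Reynolds number Re = ρVD/μ = 872 · 0.443 · 0.4 / 0.0129 = 1.198e+04.
Re > 4000 → turbulent; use the Moody-chart value f = 0.0297.
Darcy-Weisbach: ΔP = f(L/D)(ρV²/2) = 0.0297·(36.1/0.4)·(872·0.443²/2) = 0.0297·90.25·85.56 = 229.3 Pa.

ΔP ≈ 229 Pa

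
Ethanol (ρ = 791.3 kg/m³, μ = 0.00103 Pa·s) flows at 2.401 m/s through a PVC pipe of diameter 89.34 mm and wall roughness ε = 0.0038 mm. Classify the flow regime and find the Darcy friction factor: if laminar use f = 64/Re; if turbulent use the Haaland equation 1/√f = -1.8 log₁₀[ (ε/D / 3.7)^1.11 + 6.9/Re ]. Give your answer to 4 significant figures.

Re = ρVD/μ = 791.3·2.401·0.08934/0.00103 = 1.648e+05.
Re > 4000 → turbulent. ε/D = 3.8e-06/0.08934 = 4.25e-05; Haaland: 1/√f = -1.8 log₁₀[3.29e-06 + 4.19e-05] = 7.821, so f = 0.01635.

f ≈ 0.01635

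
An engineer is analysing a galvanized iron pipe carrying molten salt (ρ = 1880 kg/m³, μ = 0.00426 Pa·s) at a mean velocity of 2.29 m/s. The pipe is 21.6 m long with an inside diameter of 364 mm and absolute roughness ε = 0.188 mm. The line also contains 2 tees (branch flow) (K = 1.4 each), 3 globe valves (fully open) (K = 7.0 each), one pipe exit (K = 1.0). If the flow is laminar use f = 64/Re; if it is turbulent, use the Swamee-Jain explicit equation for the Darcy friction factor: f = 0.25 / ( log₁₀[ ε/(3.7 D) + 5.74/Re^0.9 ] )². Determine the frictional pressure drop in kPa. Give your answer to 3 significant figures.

ΔP ≈ 128 kPa

Reynolds number Re = ρVD/μ = 1880 · 2.29 · 0.364 / 0.00426 = 3.679e+05.
Re > 4000 → turbulent. Relative roughness ε/D = 0.000188/0.364 = 0.000516. Swamee-Jain: f = 0.25/(log₁₀[0.000516/3.7 + 5.74/3.679e+05^0.9])² = 0.25/(log₁₀[0.00014 + 5.62e-05])² = 0.25/(-3.708)² = 0.01818.
Total minor-loss coefficient ΣK = 2·1.4 + 3·7 + 1·1 = 24.8.
ΔP = [f·L/D + ΣK]·(ρV²/2) = [0.01818·21.6/0.364 + 24.8]·(1880·2.29²/2) = [1.079 + 24.8]·4929 = 1.276e+05 Pa.
ΔP = 1.276e+05 Pa = 128 kPa.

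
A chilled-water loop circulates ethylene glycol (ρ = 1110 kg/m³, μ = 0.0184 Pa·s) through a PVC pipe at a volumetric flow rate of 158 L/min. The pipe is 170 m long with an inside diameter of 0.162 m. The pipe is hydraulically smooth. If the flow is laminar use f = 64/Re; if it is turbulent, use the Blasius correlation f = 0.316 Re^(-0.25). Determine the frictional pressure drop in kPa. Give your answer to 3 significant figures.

Q = 158 L/min = 158/60000 = 0.002633 m³/s.
Cross-sectional area A = πD²/4 = π(0.162)²/4 = 0.02061 m²; mean velocity V = Q/A = 0.002633/0.02061 = 0.1278 m/s.
Reynolds number Re = ρVD/μ = 1110 · 0.1278 · 0.162 / 0.0184 = 1249.
Re < 2300 → laminar flow, so f = 64/Re = 64/1249 = 0.05126 (the turbulent correlation is not needed).
Darcy-Weisbach: ΔP = f(L/D)(ρV²/2) = 0.05126·(170/0.162)·(1110·0.1278²/2) = 0.05126·1049·9.059 = 487.3 Pa.
ΔP = 487.3 Pa = 0.487 kPa.

ΔP ≈ 0.487 kPa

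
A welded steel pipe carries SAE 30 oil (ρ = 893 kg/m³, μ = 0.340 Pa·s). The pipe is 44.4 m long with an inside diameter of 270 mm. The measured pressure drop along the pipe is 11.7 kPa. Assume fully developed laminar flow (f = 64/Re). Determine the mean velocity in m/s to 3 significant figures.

For laminar flow, f = 64/Re with Re = ρVD/μ, so Darcy-Weisbach reduces to ΔP = 32μLV/D². Solving for V: V = ΔP·D²/(32μL) = 1.17e+04·(0.27)²/(32·0.34·44.4) = 1.766 m/s.
Check: Re = ρVD/μ = 893·1.766·0.27/0.34 = 1252 < 2300, so the laminar assumption holds.

V ≈ 1.77 m/s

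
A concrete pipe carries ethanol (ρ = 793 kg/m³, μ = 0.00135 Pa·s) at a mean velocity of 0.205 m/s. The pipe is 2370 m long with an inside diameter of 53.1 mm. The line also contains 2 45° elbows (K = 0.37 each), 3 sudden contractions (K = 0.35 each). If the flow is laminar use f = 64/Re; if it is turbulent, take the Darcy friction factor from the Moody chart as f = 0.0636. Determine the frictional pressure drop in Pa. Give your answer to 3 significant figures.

Reynolds number Re = ρVD/μ = 793 · 0.205 · 0.0531 / 0.00135 = 6394.
Re > 4000 → turbulent; use the Moody-chart value f = 0.0636.
Total minor-loss coefficient ΣK = 2·0.37 + 3·0.35 = 1.79.
ΔP = [f·L/D + ΣK]·(ρV²/2) = [0.0636·2370/0.0531 + 1.79]·(793·0.205²/2) = [2839 + 1.79]·16.66 = 4.733e+04 Pa.

ΔP ≈ 47300 Pa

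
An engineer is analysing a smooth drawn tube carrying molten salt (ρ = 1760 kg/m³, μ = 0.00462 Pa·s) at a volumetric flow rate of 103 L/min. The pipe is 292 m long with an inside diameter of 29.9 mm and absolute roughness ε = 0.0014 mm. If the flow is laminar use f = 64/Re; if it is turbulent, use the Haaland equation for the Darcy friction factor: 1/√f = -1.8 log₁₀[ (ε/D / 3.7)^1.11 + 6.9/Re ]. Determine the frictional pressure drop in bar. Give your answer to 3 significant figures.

Q = 103 L/min = 103/60000 = 0.001717 m³/s.
Cross-sectional area A = πD²/4 = π(0.0299)²/4 = 0.0007022 m²; mean velocity V = Q/A = 0.001717/0.0007022 = 2.445 m/s.
Reynolds number Re = ρVD/μ = 1760 · 2.445 · 0.0299 / 0.00462 = 2.785e+04.
Re > 4000 → turbulent. Relative roughness ε/D = 1.4e-06/0.0299 = 4.68e-05. Haaland: 1/√f = -1.8 log₁₀[(4.68e-05/3.7)^1.11 + 6.9/2.785e+04] = -1.8 log₁₀[3.66e-06 + 0.000248] = 6.479, so f = 0.02382.
Darcy-Weisbach: ΔP = f(L/D)(ρV²/2) = 0.02382·(292/0.0299)·(1760·2.445²/2) = 0.02382·9766·5260 = 1.224e+06 Pa.
ΔP = 1.224e+06 Pa = 12.2 bar.

ΔP ≈ 12.2 bar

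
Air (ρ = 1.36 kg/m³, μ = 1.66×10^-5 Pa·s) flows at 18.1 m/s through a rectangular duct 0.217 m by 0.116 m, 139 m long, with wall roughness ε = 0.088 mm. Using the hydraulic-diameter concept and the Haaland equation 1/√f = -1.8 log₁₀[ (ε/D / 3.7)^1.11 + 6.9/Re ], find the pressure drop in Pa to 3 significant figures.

ΔP ≈ 3870 Pa

Hydraulic diameter D_h = 4A/P = 4·(0.217·0.116)/(2·(0.217+0.116)) = 0.1007/0.666 = 0.1512 m.
Re = ρVD_h/μ = 1.36·18.1·0.1512/1.66e-05 = 2.242e+05.
ε/D_h = 8.8e-05/0.1512 = 0.000582; Haaland gives 1/√f = -1.8 log₁₀[6e-05+3.08e-05] = 7.275, so f = 0.01889.
ΔP = f(L/D_h)(ρV²/2) = 0.01889·139/0.1512·222.8 = 3870 Pa.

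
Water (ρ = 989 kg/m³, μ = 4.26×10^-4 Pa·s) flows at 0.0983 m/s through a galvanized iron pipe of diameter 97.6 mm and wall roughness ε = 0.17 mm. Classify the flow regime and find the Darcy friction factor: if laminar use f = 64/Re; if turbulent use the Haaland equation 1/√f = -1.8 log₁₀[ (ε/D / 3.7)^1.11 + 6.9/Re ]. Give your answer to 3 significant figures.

Re = ρVD/μ = 989·0.0983·0.0976/0.000426 = 2.227e+04.
Re > 4000 → turbulent. ε/D = 0.00017/0.0976 = 0.00174; Haaland: 1/√f = -1.8 log₁₀[0.000203 + 0.00031] = 5.923, so f = 0.02851.

f ≈ 0.0285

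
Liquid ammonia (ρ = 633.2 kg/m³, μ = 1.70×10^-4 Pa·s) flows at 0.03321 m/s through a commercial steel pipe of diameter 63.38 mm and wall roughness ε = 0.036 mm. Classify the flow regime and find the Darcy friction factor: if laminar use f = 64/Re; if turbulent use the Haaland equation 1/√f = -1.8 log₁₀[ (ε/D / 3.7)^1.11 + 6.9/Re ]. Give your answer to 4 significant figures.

Re = ρVD/μ = 633.2·0.03321·0.06338/0.00017 = 7840.
Re > 4000 → turbulent. ε/D = 3.6e-05/0.06338 = 0.000568; Haaland: 1/√f = -1.8 log₁₀[5.84e-05 + 0.00088] = 5.45, so f = 0.03367.

f ≈ 0.03367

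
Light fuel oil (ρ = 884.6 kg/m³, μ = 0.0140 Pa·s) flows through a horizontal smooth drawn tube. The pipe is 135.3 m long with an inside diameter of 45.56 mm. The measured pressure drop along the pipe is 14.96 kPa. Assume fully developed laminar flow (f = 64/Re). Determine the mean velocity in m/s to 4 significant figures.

For laminar flow, f = 64/Re with Re = ρVD/μ, so Darcy-Weisbach reduces to ΔP = 32μLV/D². Solving for V: V = ΔP·D²/(32μL) = 1.496e+04·(0.04556)²/(32·0.014·135.3) = 0.5123 m/s.
Check: Re = ρVD/μ = 884.6·0.5123·0.04556/0.014 = 1475 < 2300, so the laminar assumption holds.

V ≈ 0.5123 m/s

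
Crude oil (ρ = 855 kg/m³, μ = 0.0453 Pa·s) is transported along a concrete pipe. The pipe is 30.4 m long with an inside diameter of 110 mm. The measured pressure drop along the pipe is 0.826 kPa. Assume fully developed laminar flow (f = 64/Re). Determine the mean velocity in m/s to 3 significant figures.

V ≈ 0.227 m/s

For laminar flow, f = 64/Re with Re = ρVD/μ, so Darcy-Weisbach reduces to ΔP = 32μLV/D². Solving for V: V = ΔP·D²/(32μL) = 826·(0.11)²/(32·0.0453·30.4) = 0.2268 m/s.
Check: Re = ρVD/μ = 855·0.2268·0.11/0.0453 = 470.9 < 2300, so the laminar assumption holds.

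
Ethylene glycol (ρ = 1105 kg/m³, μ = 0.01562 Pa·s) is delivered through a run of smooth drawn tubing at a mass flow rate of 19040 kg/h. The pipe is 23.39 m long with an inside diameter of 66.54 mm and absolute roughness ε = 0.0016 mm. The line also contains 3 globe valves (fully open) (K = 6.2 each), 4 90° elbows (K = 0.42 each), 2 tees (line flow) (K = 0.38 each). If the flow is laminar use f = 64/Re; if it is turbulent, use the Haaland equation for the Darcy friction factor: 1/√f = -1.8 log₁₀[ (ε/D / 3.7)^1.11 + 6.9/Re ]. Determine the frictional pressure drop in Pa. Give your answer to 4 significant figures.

ṁ = 19040 kg/h = 19040/3600 = 5.289 kg/s.
A = πD²/4 = π(0.06654)²/4 = 0.003477 m²; mean velocity V = ṁ/(ρA) = 5.289/(1105 · 0.003477) = 1.376 m/s.
Reynolds number Re = ρVD/μ = 1105 · 1.376 · 0.06654 / 0.0156 = 6479.
Re > 4000 → turbulent. Relative roughness ε/D = 1.6e-06/0.06654 = 2.4e-05. Haaland: 1/√f = -1.8 log₁₀[(2.4e-05/3.7)^1.11 + 6.9/6479] = -1.8 log₁₀[1.75e-06 + 0.00106] = 5.35, so f = 0.03494.
Total minor-loss coefficient ΣK = 3·6.2 + 4·0.42 + 2·0.38 = 21.
ΔP = [f·L/D + ΣK]·(ρV²/2) = [0.03494·23.39/0.06654 + 21]·(1105·1.376²/2) = [12.28 + 21]·1047 = 3.488e+04 Pa.

ΔP ≈ 34880 Pa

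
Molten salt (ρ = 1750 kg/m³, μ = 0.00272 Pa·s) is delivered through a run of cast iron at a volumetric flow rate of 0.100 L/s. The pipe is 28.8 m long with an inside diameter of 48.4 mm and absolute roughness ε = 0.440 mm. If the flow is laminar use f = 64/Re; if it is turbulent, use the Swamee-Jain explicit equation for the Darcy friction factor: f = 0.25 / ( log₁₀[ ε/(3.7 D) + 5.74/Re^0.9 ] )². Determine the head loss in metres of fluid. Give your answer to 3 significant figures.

h_f ≈ 0.00339 m

Q = 0.100 L/s = 0.100/1000 = 0.0001 m³/s.
Cross-sectional area A = πD²/4 = π(0.0484)²/4 = 0.00184 m²; mean velocity V = Q/A = 0.0001/0.00184 = 0.05435 m/s.
Reynolds number Re = ρVD/μ = 1750 · 0.05435 · 0.0484 / 0.00272 = 1693.
Re < 2300 → laminar flow, so f = 64/Re = 64/1693 = 0.03781 (the turbulent correlation is not needed).
Darcy-Weisbach: ΔP = f(L/D)(ρV²/2) = 0.03781·(28.8/0.0484)·(1750·0.05435²/2) = 0.03781·595·2.585 = 58.16 Pa.
Head loss h_f = ΔP/(ρg) = 58.16/(1750·9.81) = 0.00339 m.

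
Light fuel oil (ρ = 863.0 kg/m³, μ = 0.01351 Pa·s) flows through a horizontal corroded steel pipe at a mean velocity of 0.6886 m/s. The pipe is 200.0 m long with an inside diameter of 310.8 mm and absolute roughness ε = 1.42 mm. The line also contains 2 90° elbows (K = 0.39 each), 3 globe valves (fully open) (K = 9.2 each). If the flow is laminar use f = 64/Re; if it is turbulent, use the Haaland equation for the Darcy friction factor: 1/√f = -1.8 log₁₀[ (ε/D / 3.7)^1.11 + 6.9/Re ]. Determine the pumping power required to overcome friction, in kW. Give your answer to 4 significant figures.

P ≈ 0.5456 kW

Reynolds number Re = ρVD/μ = 863 · 0.6886 · 0.3108 / 0.0135 = 1.367e+04.
Re > 4000 → turbulent. Relative roughness ε/D = 0.00142/0.3108 = 0.00457. Haaland: 1/√f = -1.8 log₁₀[(0.00457/3.7)^1.11 + 6.9/1.367e+04] = -1.8 log₁₀[0.000591 + 0.000505] = 5.328, so f = 0.03522.
Total minor-loss coefficient ΣK = 2·0.39 + 3·9.2 = 28.4.
ΔP = [f·L/D + ΣK]·(ρV²/2) = [0.03522·200/0.3108 + 28.4]·(863·0.6886²/2) = [22.66 + 28.4]·204.6 = 1.044e+04 Pa.
Q = V·A = 0.6886·0.07587 = 0.05224 m³/s.
Pumping power P = QΔP = 0.05224·1.044e+04 = 545.61 W = 0.5456 kW.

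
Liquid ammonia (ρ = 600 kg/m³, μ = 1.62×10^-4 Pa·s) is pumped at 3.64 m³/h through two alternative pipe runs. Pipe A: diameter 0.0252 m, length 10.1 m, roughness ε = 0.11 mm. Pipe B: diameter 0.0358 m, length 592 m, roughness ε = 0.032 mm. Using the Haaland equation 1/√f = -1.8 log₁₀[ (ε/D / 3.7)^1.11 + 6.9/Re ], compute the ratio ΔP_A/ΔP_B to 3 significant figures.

ΔP_A/ΔP_B ≈ 0.139

Pipe A: V = Q/A = 0.001011/0.0004988 = 2.027 m/s; Re = 1.892e+05; ε/D = 0.00437; Haaland → f = 0.02971; ΔP_A = f(L/D)(ρV²/2) = 1.468e+04 Pa.
Pipe B: V = Q/A = 0.001011/0.001007 = 1.004 m/s; Re = 1.332e+05; ε/D = 0.000894; Haaland → f = 0.02106; ΔP_B = f(L/D)(ρV²/2) = 1.054e+05 Pa.
ΔP_A/ΔP_B = 1.468e+04/1.054e+05 = 0.139.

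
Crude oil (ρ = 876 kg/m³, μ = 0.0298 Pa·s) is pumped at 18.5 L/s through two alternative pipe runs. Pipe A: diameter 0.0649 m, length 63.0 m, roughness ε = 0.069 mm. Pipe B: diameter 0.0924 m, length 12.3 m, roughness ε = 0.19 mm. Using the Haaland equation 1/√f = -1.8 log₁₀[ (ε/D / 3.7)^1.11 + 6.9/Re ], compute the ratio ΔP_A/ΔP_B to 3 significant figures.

Pipe A: V = Q/A = 0.0185/0.003308 = 5.592 m/s; Re = 1.067e+04; ε/D = 0.00106; Haaland → f = 0.03177; ΔP_A = f(L/D)(ρV²/2) = 4.224e+05 Pa.
Pipe B: V = Q/A = 0.0185/0.006706 = 2.759 m/s; Re = 7494; ε/D = 0.00206; Haaland → f = 0.03586; ΔP_B = f(L/D)(ρV²/2) = 1.591e+04 Pa.
ΔP_A/ΔP_B = 4.224e+05/1.591e+04 = 26.5.

ΔP_A/ΔP_B ≈ 26.5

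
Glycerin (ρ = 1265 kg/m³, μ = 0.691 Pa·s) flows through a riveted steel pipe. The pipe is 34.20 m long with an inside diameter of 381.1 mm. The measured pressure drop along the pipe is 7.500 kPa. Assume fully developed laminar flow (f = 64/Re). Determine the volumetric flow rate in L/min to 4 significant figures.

Q ≈ 9858 L/min

For laminar flow, f = 64/Re with Re = ρVD/μ, so Darcy-Weisbach reduces to ΔP = 32μLV/D². Solving for V: V = ΔP·D²/(32μL) = 7500·(0.3811)²/(32·0.691·34.2) = 1.44 m/s.
Check: Re = ρVD/μ = 1265·1.44·0.3811/0.691 = 1005 < 2300, so the laminar assumption holds.
Q = V·A = 1.44·(π/4·0.3811²) = 0.1643 m³/s = 9858 L/min.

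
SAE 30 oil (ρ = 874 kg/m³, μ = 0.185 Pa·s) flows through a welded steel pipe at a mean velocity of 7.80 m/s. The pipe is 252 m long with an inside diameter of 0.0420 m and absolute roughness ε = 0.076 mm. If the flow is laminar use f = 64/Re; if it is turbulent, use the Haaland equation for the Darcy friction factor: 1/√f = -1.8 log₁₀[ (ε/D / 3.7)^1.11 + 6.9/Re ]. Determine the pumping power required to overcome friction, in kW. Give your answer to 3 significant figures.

Reynolds number Re = ρVD/μ = 874 · 7.8 · 0.042 / 0.185 = 1548.
Re < 2300 → laminar flow, so f = 64/Re = 64/1548 = 0.04135 (the turbulent correlation is not needed).
Darcy-Weisbach: ΔP = f(L/D)(ρV²/2) = 0.04135·(252/0.042)·(874·7.8²/2) = 0.04135·6000·2.659e+04 = 6.597e+06 Pa.
Q = V·A = 7.8·0.001385 = 0.01081 m³/s.
Pumping power P = QΔP = 0.01081·6.597e+06 = 71290 W = 71.3 kW.

P ≈ 71.3 kW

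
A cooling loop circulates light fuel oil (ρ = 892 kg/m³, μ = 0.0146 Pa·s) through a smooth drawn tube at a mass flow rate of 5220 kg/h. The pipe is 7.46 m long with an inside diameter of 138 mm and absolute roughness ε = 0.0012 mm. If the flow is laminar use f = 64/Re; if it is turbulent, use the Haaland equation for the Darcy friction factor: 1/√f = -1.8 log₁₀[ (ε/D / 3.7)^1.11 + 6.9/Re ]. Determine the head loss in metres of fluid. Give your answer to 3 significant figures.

ṁ = 5220 kg/h = 5220/3600 = 1.45 kg/s.
A = πD²/4 = π(0.138)²/4 = 0.01496 m²; mean velocity V = ṁ/(ρA) = 1.45/(892 · 0.01496) = 0.1087 m/s.
Reynolds number Re = ρVD/μ = 892 · 0.1087 · 0.138 / 0.0146 = 916.3.
Re < 2300 → laminar flow, so f = 64/Re = 64/916.3 = 0.06984 (the turbulent correlation is not needed).
Darcy-Weisbach: ΔP = f(L/D)(ρV²/2) = 0.06984·(7.46/0.138)·(892·0.1087²/2) = 0.06984·54.06·5.268 = 19.89 Pa.
Head loss h_f = ΔP/(ρg) = 19.89/(892·9.81) = 0.00227 m.

h_f ≈ 0.00227 m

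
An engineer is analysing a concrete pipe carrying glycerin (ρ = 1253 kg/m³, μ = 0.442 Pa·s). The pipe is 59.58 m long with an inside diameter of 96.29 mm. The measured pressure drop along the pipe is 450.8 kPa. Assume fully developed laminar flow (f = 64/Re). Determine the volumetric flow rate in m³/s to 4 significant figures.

Q ≈ 0.03612 m³/s

For laminar flow, f = 64/Re with Re = ρVD/μ, so Darcy-Weisbach reduces to ΔP = 32μLV/D². Solving for V: V = ΔP·D²/(32μL) = 4.508e+05·(0.09629)²/(32·0.442·59.58) = 4.96 m/s.
Check: Re = ρVD/μ = 1253·4.96·0.09629/0.442 = 1354 < 2300, so the laminar assumption holds.
Q = V·A = 4.96·(π/4·0.09629²) = 0.03612 m³/s = 0.03612 m³/s.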